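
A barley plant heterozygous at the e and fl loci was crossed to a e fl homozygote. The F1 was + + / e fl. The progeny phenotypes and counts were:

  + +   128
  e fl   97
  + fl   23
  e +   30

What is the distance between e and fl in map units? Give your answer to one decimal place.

The recombinant classes are + fl and e +: 23 + 30 = 53.
Recombination frequency = 53/278 = 0.1906 ≈ 19.1%, i.e. 19.1 map units.

19.1 map units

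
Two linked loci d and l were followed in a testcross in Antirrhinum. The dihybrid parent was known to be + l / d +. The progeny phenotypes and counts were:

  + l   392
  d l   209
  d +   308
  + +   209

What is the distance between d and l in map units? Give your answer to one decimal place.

The recombinant classes are + + and d l: 209 + 209 = 418.
Recombination frequency = 418/1118 = 0.3739 ≈ 37.4%, i.e. 37.4 map units.

37.4 map units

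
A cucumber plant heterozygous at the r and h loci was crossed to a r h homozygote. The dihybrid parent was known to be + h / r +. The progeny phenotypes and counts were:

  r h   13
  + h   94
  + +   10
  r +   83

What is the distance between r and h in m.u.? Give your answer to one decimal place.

The recombinant classes are + + and r h: 10 + 13 = 23.
Recombination frequency = 23/200 = 0.1150 ≈ 11.5%, i.e. 11.5 m.u.

11.5 m.u.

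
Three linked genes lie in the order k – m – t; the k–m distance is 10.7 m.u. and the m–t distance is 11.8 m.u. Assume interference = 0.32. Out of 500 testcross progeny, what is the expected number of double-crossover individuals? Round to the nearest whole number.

Map distances give recombination frequencies of 0.107 and 0.118 for the two intervals.
With interference 0.32 (so coincidence = 0.68), expected double-crossover frequency = 0.107 × 0.118 × 0.68 = 0.00859.
Expected number = 0.00859 × 500 = 4.29 ≈ 4.

4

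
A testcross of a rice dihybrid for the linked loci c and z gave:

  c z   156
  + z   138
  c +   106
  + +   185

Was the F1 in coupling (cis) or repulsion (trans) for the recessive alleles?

The two most frequent classes are + + (185) and c z (156); these are the parental (non-recombinant) types.
So the F1 carried + + on one chromosome and c z on the other — the recessive alleles are on the same chromosome (cis / coupling).

cis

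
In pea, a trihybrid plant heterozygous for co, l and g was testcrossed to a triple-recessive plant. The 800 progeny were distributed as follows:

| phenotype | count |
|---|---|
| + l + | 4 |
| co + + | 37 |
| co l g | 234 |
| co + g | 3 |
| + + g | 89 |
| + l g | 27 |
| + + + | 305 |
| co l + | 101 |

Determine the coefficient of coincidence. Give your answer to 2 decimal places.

The two most frequent reciprocal classes, + + + and co l g, are the parental types, so the F1 was + + + / co l g.
The two rarest classes, + l + and co + g, are the double crossovers. Comparing them with the parentals, only the l allele has switched, so l is the middle locus and the order is co – l – g.
co–l: (64 + 7)/800 = 0.0887; l–g: (190 + 7)/800 = 0.2462.
Expected DCO frequency = 0.0887 × 0.2462 ≈ 0.02184; observed = 7/800 ≈ 0.00875.
Coefficient of coincidence = 0.00875/0.02184 ≈ 0.40.

0.40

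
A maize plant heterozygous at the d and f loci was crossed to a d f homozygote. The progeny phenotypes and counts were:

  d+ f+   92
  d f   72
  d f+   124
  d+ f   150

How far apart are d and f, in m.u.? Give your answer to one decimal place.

37.4 m.u.

The two most frequent classes, d+ f (150) and d f+ (124), are the parental types, so the F1 was d+ f / d f+.
The recombinant classes are d+ f+ and d f: 92 + 72 = 164.
Recombination frequency = 164/438 = 0.3744 ≈ 37.4%, i.e. 37.4 m.u.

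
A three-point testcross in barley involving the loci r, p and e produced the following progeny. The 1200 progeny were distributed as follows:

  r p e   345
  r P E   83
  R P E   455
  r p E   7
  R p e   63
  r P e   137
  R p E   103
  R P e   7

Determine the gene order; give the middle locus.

e

The two most frequent reciprocal classes, R P E and r p e, are the parental types, so the F1 was R P E / r p e.
The two rarest classes, R P e and r p E, are the double crossovers. Comparing them with the parentals, only the e allele has switched, so e is the middle locus and the order is p – e – r.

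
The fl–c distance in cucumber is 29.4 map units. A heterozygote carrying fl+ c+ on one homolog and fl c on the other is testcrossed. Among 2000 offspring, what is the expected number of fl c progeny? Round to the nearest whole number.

A map distance of 29.4 map units corresponds to a recombination frequency of 0.294.
The F1 is fl+ c+ / fl c, so fl c is a parental gamete class with expected frequency (1 − r)/2 = 0.706/2 = 0.3530.
Expected number = 0.3530 × 2000 = 706.00 ≈ 706.

706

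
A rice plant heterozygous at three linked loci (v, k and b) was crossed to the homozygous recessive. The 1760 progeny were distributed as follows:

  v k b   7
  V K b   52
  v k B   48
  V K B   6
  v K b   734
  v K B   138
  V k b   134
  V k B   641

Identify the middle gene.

The two most frequent reciprocal classes, V k B and v K b, are the parental types, so the F1 was V k B / v K b.
The two rarest classes, V K B and v k b, are the double crossovers. Comparing them with the parentals, only the k allele has switched, so k is the middle locus and the order is v – k – b.

k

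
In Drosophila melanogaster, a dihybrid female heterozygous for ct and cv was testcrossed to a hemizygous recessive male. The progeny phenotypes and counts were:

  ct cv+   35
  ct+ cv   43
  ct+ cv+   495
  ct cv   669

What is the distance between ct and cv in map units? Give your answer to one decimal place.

6.3 map units

The two most frequent classes, ct+ cv+ (495) and ct cv (669), are the parental types, so the F1 was ct+ cv+ / ct cv.
The recombinant classes are ct+ cv and ct cv+: 43 + 35 = 78.
Recombination frequency = 78/1242 = 0.0628 ≈ 6.3%, i.e. 6.3 map units.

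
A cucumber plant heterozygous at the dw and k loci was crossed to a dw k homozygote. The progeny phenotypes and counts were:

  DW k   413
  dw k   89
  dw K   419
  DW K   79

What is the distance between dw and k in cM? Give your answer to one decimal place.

The two most frequent classes, DW k (413) and dw K (419), are the parental types, so the F1 was DW k / dw K.
The recombinant classes are DW K and dw k: 79 + 89 = 168.
Recombination frequency = 168/1000 = 0.1680 ≈ 16.8%, i.e. 16.8 cM.

16.8 cM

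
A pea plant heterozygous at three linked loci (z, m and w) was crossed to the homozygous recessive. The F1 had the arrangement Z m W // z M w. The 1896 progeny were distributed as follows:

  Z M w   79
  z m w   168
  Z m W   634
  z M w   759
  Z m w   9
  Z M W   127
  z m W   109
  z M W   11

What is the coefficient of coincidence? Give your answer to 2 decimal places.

The two rarest classes, Z m w and z M W, are the double crossovers. Comparing them with the parentals, only the w allele has switched, so w is the middle locus and the order is m – w – z.
m–w: (295 + 20)/1896 = 0.1661; w–z: (188 + 20)/1896 = 0.1097.
Expected DCO frequency = 0.1661 × 0.1097 ≈ 0.01822; observed = 20/1896 ≈ 0.01055.
Coefficient of coincidence = 0.01055/0.01822 ≈ 0.58.

0.58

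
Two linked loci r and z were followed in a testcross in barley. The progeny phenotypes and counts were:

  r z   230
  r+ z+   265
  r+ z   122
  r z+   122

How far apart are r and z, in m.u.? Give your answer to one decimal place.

The two most frequent classes, r+ z+ (265) and r z (230), are the parental types, so the F1 was r+ z+ / r z.
The recombinant classes are r+ z and r z+: 122 + 122 = 244.
Recombination frequency = 244/739 = 0.3302 ≈ 33.0%, i.e. 33.0 m.u.

33.0 m.u.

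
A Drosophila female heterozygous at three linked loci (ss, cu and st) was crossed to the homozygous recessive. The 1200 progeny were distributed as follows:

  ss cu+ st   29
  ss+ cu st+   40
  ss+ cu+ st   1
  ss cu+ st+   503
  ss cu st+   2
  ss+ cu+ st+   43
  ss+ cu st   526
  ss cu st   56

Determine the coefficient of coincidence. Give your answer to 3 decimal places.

0.490

The two most frequent reciprocal classes, ss+ cu st and ss cu+ st+, are the parental types, so the F1 was ss+ cu st / ss cu+ st+.
The two rarest classes, ss+ cu+ st and ss cu st+, are the double crossovers. Comparing them with the parentals, only the cu allele has switched, so cu is the middle locus and the order is ss – cu – st.
ss–cu: (99 + 3)/1200 = 0.0850; cu–st: (69 + 3)/1200 = 0.0600.
Expected DCO frequency = 0.0850 × 0.0600 ≈ 0.00510; observed = 3/1200 ≈ 0.00250.
Coefficient of coincidence = 0.00250/0.00510 ≈ 0.490.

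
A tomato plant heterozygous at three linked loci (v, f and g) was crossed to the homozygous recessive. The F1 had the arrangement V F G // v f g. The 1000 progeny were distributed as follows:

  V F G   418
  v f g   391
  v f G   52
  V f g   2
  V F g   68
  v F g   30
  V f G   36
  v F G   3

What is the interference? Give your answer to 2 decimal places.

0.44

The two rarest classes, v F G and V f g, are the double crossovers. Comparing them with the parentals, only the v allele has switched, so v is the middle locus and the order is g – v – f.
g–v: (120 + 5)/1000 = 0.1250; v–f: (66 + 5)/1000 = 0.0710.
Expected DCO frequency = 0.1250 × 0.0710 ≈ 0.00887; observed = 5/1000 ≈ 0.00500.
Coefficient of coincidence = 0.00500/0.00887 ≈ 0.56; interference = 1 − 0.56 = 0.44.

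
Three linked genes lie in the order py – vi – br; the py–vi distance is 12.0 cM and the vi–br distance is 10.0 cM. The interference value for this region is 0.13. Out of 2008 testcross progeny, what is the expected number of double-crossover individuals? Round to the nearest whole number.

Map distances give recombination frequencies of 0.120 and 0.100 for the two intervals.
With interference 0.13 (so coincidence = 0.87), expected double-crossover frequency = 0.120 × 0.100 × 0.87 = 0.01044.
Expected number = 0.01044 × 2008 = 20.96 ≈ 21.

21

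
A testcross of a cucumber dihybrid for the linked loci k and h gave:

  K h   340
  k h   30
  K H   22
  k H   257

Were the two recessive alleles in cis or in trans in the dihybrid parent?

The two most frequent classes are K h (340) and k H (257); these are the parental (non-recombinant) types.
So the F1 carried K h on one chromosome and k H on the other — the recessive alleles are on opposite chromosomes (trans / repulsion).

trans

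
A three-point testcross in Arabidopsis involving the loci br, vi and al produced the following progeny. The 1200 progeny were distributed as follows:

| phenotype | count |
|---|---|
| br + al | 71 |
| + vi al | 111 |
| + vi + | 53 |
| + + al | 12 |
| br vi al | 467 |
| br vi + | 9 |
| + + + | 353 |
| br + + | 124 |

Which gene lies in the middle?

al

The two most frequent reciprocal classes, br vi al and + + +, are the parental types, so the F1 was br vi al / + + +.
The two rarest classes, br vi + and + + al, are the double crossovers. Comparing them with the parentals, only the al allele has switched, so al is the middle locus and the order is vi – al – br.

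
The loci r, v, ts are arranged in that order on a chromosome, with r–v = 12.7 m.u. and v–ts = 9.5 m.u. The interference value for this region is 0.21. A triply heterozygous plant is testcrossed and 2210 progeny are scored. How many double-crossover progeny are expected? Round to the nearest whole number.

21

Map distances give recombination frequencies of 0.127 and 0.095 for the two intervals.
With interference 0.21 (so coincidence = 0.79), expected double-crossover frequency = 0.127 × 0.095 × 0.79 = 0.00953.
Expected number = 0.00953 × 2210 = 21.06 ≈ 21.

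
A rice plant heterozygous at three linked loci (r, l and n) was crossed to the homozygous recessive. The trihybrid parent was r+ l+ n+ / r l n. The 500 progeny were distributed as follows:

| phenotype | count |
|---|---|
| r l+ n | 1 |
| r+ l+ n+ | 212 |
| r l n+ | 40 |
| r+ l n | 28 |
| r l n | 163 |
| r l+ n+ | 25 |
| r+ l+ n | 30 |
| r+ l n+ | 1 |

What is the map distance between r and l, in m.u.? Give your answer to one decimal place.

The two rarest classes, r+ l n+ and r l+ n, are the double crossovers. Comparing them with the parentals, only the l allele has switched, so l is the middle locus and the order is r – l – n.
Crossovers in the r–l interval produce the single-crossover classes r l+ n+ and r+ l n (25 + 28 = 53) plus the double crossovers (2).
RF(r–l) = (53 + 2) / 500 = 55/500 = 0.1100 → 11.0 m.u.

11.0 m.u.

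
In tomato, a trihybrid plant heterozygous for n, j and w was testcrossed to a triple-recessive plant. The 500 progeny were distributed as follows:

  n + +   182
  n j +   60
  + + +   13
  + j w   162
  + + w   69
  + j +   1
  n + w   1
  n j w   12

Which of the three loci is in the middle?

The two most frequent reciprocal classes, + j w and n + +, are the parental types, so the F1 was + j w / n + +.
The two rarest classes, + j + and n + w, are the double crossovers. Comparing them with the parentals, only the w allele has switched, so w is the middle locus and the order is j – w – n.

w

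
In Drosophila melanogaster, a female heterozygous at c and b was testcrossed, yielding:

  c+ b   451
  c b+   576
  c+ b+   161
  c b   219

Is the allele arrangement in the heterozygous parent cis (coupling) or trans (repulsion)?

The two most frequent classes are c+ b (451) and c b+ (576); these are the parental (non-recombinant) types.
So the F1 carried c+ b on one chromosome and c b+ on the other — the recessive alleles are on opposite chromosomes (trans / repulsion).

trans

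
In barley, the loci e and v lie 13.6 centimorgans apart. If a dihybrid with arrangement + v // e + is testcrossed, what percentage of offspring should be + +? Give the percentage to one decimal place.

A map distance of 13.6 centimorgans corresponds to a recombination frequency of 0.136.
The F1 is + v / e +, so + + is a recombinant gamete class with expected frequency r/2 = 0.136/2 = 0.0680.
That is 0.0680 = 6.8% of the progeny.

6.8%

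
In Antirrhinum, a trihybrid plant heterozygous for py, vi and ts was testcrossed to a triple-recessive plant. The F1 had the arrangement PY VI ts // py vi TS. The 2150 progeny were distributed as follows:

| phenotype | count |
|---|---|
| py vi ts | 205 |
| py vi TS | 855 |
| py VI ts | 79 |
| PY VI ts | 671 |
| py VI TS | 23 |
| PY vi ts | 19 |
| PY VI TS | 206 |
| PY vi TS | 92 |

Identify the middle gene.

The two rarest classes, PY vi ts and py VI TS, are the double crossovers. Comparing them with the parentals, only the vi allele has switched, so vi is the middle locus and the order is py – vi – ts.

vi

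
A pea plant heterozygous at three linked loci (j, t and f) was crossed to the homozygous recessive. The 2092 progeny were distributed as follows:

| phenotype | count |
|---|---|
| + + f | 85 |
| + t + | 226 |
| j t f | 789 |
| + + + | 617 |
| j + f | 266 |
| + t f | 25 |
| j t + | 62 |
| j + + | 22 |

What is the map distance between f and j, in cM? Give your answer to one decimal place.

9.3 cM

The two most frequent reciprocal classes, + + + and j t f, are the parental types, so the F1 was + + + / j t f.
The two rarest classes, j + + and + t f, are the double crossovers. Comparing them with the parentals, only the j allele has switched, so j is the middle locus and the order is f – j – t.
Crossovers in the f–j interval produce the single-crossover classes + + f and j t + (85 + 62 = 147) plus the double crossovers (47).
RF(f–j) = (147 + 47) / 2092 = 194/2092 = 0.0927 → 9.3 cM.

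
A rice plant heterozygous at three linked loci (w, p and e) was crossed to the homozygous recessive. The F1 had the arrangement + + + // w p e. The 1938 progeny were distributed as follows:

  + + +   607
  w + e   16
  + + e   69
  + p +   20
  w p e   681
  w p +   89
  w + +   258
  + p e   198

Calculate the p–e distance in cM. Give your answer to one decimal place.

10.0 cM

The two rarest classes, + p + and w + e, are the double crossovers. Comparing them with the parentals, only the p allele has switched, so p is the middle locus and the order is e – p – w.
Crossovers in the e–p interval produce the single-crossover classes + + e and w p + (69 + 89 = 158) plus the double crossovers (36).
RF(e–p) = (158 + 36) / 1938 = 194/1938 = 0.1001 → 10.0 cM.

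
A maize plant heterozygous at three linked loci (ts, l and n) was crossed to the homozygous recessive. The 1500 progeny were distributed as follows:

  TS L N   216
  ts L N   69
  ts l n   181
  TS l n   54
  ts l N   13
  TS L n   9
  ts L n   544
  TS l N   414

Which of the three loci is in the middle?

The two most frequent reciprocal classes, ts L n and TS l N, are the parental types, so the F1 was ts L n / TS l N.
The two rarest classes, TS L n and ts l N, are the double crossovers. Comparing them with the parentals, only the ts allele has switched, so ts is the middle locus and the order is n – ts – l.

ts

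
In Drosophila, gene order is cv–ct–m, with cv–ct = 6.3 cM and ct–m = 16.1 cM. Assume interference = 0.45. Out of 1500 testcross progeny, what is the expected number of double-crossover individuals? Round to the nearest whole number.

Map distances give recombination frequencies of 0.063 and 0.161 for the two intervals.
With interference 0.45 (so coincidence = 0.55), expected double-crossover frequency = 0.063 × 0.161 × 0.55 = 0.00558.
Expected number = 0.00558 × 1500 = 8.37 ≈ 8.

8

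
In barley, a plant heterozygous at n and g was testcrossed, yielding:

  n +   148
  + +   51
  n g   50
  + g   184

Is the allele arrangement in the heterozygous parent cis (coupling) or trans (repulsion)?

The two most frequent classes are + g (184) and n + (148); these are the parental (non-recombinant) types.
So the F1 carried + g on one chromosome and n + on the other — the recessive alleles are on opposite chromosomes (trans / repulsion).

trans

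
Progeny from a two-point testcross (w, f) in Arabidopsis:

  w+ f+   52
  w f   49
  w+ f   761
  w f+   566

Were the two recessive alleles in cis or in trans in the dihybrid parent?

trans

The two most frequent classes are w+ f (761) and w f+ (566); these are the parental (non-recombinant) types.
So the F1 carried w+ f on one chromosome and w f+ on the other — the recessive alleles are on opposite chromosomes (trans / repulsion).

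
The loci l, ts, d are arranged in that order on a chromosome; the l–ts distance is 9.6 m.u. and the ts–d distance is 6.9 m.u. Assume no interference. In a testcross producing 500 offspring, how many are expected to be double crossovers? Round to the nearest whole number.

3

Map distances give recombination frequencies of 0.096 and 0.069 for the two intervals.
With no interference, expected double-crossover frequency = 0.096 × 0.069 = 0.00662.
Expected number = 0.00662 × 500 = 3.31 ≈ 3.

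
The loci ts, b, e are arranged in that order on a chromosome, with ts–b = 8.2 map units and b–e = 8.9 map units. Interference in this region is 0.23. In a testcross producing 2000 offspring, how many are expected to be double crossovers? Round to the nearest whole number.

Map distances give recombination frequencies of 0.082 and 0.089 for the two intervals.
With interference 0.23 (so coincidence = 0.77), expected double-crossover frequency = 0.082 × 0.089 × 0.77 = 0.00562.
Expected number = 0.00562 × 2000 = 11.24 ≈ 11.

11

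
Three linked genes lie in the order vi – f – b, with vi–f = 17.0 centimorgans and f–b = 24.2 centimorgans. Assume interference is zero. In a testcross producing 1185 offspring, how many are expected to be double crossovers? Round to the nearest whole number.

49

Map distances give recombination frequencies of 0.170 and 0.242 for the two intervals.
With no interference, expected double-crossover frequency = 0.170 × 0.242 = 0.04114.
Expected number = 0.04114 × 1185 = 48.75 ≈ 49.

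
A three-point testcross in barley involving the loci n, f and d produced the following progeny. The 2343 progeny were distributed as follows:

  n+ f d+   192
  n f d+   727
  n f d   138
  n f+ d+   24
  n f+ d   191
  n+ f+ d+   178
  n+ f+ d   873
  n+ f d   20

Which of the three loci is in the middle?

f

The two most frequent reciprocal classes, n f d+ and n+ f+ d, are the parental types, so the F1 was n f d+ / n+ f+ d.
The two rarest classes, n f+ d+ and n+ f d, are the double crossovers. Comparing them with the parentals, only the f allele has switched, so f is the middle locus and the order is n – f – d.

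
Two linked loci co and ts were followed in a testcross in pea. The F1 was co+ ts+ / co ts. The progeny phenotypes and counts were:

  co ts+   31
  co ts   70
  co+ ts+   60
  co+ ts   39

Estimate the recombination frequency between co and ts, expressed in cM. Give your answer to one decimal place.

35.0 cM

The recombinant classes are co+ ts and co ts+: 39 + 31 = 70.
Recombination frequency = 70/200 = 0.3500 ≈ 35.0%, i.e. 35.0 cM.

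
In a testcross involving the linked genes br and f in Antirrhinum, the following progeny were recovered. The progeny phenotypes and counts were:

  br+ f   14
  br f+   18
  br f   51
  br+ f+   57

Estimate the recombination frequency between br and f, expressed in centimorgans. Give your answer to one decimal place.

The two most frequent classes, br+ f+ (57) and br f (51), are the parental types, so the F1 was br+ f+ / br f.
The recombinant classes are br+ f and br f+: 14 + 18 = 32.
Recombination frequency = 32/140 = 0.2286 ≈ 22.9%, i.e. 22.9 centimorgans.

22.9 centimorgans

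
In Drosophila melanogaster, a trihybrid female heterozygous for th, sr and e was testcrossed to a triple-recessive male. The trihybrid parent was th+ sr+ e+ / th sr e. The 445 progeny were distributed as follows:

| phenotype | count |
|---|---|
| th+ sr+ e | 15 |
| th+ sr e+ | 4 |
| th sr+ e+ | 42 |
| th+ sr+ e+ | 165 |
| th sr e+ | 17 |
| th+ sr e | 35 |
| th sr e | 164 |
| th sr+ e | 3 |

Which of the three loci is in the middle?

The two rarest classes, th+ sr e+ and th sr+ e, are the double crossovers. Comparing them with the parentals, only the sr allele has switched, so sr is the middle locus and the order is e – sr – th.

sr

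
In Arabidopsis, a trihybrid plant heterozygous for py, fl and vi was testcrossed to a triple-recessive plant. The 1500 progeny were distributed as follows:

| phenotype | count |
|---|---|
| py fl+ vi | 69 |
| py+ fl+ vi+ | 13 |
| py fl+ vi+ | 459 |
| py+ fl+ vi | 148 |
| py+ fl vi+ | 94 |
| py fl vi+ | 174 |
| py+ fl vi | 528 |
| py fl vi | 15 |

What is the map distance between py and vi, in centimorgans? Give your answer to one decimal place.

12.7 centimorgans

The two most frequent reciprocal classes, py+ fl vi and py fl+ vi+, are the parental types, so the F1 was py+ fl vi / py fl+ vi+.
The two rarest classes, py fl vi and py+ fl+ vi+, are the double crossovers. Comparing them with the parentals, only the py allele has switched, so py is the middle locus and the order is fl – py – vi.
Crossovers in the py–vi interval produce the single-crossover classes py+ fl vi+ and py fl+ vi (94 + 69 = 163) plus the double crossovers (28).
RF(py–vi) = (163 + 28) / 1500 = 191/1500 = 0.1273 → 12.7 centimorgans.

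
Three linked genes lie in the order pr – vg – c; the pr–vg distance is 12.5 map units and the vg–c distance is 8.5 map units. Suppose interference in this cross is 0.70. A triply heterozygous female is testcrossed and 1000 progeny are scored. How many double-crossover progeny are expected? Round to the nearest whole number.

Map distances give recombination frequencies of 0.125 and 0.085 for the two intervals.
With interference 0.70 (so coincidence = 0.30), expected double-crossover frequency = 0.125 × 0.085 × 0.30 = 0.00319.
Expected number = 0.00319 × 1000 = 3.19 ≈ 3.

3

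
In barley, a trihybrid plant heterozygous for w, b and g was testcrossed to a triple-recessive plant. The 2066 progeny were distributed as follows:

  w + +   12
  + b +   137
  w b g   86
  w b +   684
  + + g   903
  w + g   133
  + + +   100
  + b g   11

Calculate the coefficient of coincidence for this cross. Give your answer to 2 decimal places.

The two most frequent reciprocal classes, w b + and + + g, are the parental types, so the F1 was w b + / + + g.
The two rarest classes, w + + and + b g, are the double crossovers. Comparing them with the parentals, only the b allele has switched, so b is the middle locus and the order is g – b – w.
g–b: (186 + 23)/2066 = 0.1012; b–w: (270 + 23)/2066 = 0.1418.
Expected DCO frequency = 0.1012 × 0.1418 ≈ 0.01435; observed = 23/2066 ≈ 0.01113.
Coefficient of coincidence = 0.01113/0.01435 ≈ 0.78.

0.78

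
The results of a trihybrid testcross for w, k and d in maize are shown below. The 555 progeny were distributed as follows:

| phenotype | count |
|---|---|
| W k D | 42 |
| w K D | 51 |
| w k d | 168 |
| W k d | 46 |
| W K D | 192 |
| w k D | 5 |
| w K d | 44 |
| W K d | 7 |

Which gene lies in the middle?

The two most frequent reciprocal classes, W K D and w k d, are the parental types, so the F1 was W K D / w k d.
The two rarest classes, W K d and w k D, are the double crossovers. Comparing them with the parentals, only the d allele has switched, so d is the middle locus and the order is k – d – w.

d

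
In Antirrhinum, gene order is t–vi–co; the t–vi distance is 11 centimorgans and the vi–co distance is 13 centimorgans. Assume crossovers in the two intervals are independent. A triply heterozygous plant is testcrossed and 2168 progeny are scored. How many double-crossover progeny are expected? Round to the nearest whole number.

Map distances give recombination frequencies of 0.110 and 0.130 for the two intervals.
With no interference, expected double-crossover frequency = 0.110 × 0.130 = 0.01430.
Expected number = 0.01430 × 2168 = 31.00 ≈ 31.

31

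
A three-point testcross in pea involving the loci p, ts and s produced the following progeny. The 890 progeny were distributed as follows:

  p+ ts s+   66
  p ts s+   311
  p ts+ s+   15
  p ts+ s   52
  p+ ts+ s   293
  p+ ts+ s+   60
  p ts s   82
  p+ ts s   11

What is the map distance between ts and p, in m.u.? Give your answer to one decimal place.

The two most frequent reciprocal classes, p ts s+ and p+ ts+ s, are the parental types, so the F1 was p ts s+ / p+ ts+ s.
The two rarest classes, p ts+ s+ and p+ ts s, are the double crossovers. Comparing them with the parentals, only the ts allele has switched, so ts is the middle locus and the order is p – ts – s.
Crossovers in the p–ts interval produce the single-crossover classes p+ ts s+ and p ts+ s (66 + 52 = 118) plus the double crossovers (26).
RF(p–ts) = (118 + 26) / 890 = 144/890 = 0.1618 → 16.2 m.u.

16.2 m.u.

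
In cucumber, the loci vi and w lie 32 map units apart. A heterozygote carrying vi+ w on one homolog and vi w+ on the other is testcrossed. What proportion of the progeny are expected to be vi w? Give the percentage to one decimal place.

16.0%

A map distance of 32 map units corresponds to a recombination frequency of 0.320.
The F1 is vi+ w / vi w+, so vi w is a recombinant gamete class with expected frequency r/2 = 0.320/2 = 0.1600.
That is 0.1600 = 16.0% of the progeny.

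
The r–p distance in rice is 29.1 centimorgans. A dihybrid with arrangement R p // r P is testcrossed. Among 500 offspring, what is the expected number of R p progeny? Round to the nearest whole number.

A map distance of 29.1 centimorgans corresponds to a recombination frequency of 0.291.
The F1 is R p / r P, so R p is a parental gamete class with expected frequency (1 − r)/2 = 0.709/2 = 0.3545.
Expected number = 0.3545 × 500 = 177.25 ≈ 177.

177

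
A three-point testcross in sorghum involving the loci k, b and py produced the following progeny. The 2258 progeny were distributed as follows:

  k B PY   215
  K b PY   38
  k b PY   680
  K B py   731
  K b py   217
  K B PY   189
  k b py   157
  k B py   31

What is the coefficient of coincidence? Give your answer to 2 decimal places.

0.75

The two most frequent reciprocal classes, k b PY and K B py, are the parental types, so the F1 was k b PY / K B py.
The two rarest classes, K b PY and k B py, are the double crossovers. Comparing them with the parentals, only the k allele has switched, so k is the middle locus and the order is b – k – py.
b–k: (432 + 69)/2258 = 0.2219; k–py: (346 + 69)/2258 = 0.1838.
Expected DCO frequency = 0.2219 × 0.1838 ≈ 0.04079; observed = 69/2258 ≈ 0.03056.
Coefficient of coincidence = 0.03056/0.04079 ≈ 0.75.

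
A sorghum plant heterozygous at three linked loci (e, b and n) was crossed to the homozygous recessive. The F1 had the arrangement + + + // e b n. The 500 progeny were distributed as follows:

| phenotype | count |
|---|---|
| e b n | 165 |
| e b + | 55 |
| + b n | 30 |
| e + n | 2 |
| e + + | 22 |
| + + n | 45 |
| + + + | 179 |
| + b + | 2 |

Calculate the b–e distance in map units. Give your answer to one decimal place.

11.2 map units

The two rarest classes, + b + and e + n, are the double crossovers. Comparing them with the parentals, only the b allele has switched, so b is the middle locus and the order is e – b – n.
Crossovers in the e–b interval produce the single-crossover classes e + + and + b n (22 + 30 = 52) plus the double crossovers (4).
RF(e–b) = (52 + 4) / 500 = 56/500 = 0.1120 → 11.2 map units.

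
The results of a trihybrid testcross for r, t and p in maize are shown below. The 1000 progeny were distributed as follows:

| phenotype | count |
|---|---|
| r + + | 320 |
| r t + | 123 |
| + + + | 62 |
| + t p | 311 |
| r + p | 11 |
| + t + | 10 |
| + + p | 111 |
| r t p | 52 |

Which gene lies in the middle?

The two most frequent reciprocal classes, r + + and + t p, are the parental types, so the F1 was r + + / + t p.
The two rarest classes, r + p and + t +, are the double crossovers. Comparing them with the parentals, only the p allele has switched, so p is the middle locus and the order is r – p – t.

p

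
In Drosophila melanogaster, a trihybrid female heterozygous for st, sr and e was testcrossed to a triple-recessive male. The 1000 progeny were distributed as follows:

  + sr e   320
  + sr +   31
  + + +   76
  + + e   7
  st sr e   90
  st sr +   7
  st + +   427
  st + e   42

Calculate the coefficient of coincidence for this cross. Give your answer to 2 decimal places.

0.89

The two most frequent reciprocal classes, + sr e and st + +, are the parental types, so the F1 was + sr e / st + +.
The two rarest classes, + + e and st sr +, are the double crossovers. Comparing them with the parentals, only the sr allele has switched, so sr is the middle locus and the order is st – sr – e.
st–sr: (166 + 14)/1000 = 0.1800; sr–e: (73 + 14)/1000 = 0.0870.
Expected DCO frequency = 0.1800 × 0.0870 ≈ 0.01566; observed = 14/1000 ≈ 0.01400.
Coefficient of coincidence = 0.01400/0.01566 ≈ 0.89.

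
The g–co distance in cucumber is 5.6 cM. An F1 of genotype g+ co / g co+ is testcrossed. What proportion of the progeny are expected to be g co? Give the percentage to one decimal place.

A map distance of 5.6 cM corresponds to a recombination frequency of 0.056.
The F1 is g+ co / g co+, so g co is a recombinant gamete class with expected frequency r/2 = 0.056/2 = 0.0280.
That is 0.0280 = 2.8% of the progeny.

2.8%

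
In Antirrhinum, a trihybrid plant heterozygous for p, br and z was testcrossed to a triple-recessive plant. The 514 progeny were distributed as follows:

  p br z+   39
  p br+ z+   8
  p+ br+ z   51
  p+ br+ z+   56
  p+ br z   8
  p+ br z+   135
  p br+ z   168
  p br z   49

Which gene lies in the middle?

The two most frequent reciprocal classes, p br+ z and p+ br z+, are the parental types, so the F1 was p br+ z / p+ br z+.
The two rarest classes, p br+ z+ and p+ br z, are the double crossovers. Comparing them with the parentals, only the z allele has switched, so z is the middle locus and the order is p – z – br.

z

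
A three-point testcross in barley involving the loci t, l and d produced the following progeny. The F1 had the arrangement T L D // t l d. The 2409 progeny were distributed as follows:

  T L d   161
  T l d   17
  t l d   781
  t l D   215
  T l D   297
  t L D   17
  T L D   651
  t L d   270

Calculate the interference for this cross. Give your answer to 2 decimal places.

The two rarest classes, t L D and T l d, are the double crossovers. Comparing them with the parentals, only the t allele has switched, so t is the middle locus and the order is l – t – d.
l–t: (567 + 34)/2409 = 0.2495; t–d: (376 + 34)/2409 = 0.1702.
Expected DCO frequency = 0.2495 × 0.1702 ≈ 0.04246; observed = 34/2409 ≈ 0.01411.
Coefficient of coincidence = 0.01411/0.04246 ≈ 0.33; interference = 1 − 0.33 = 0.67.

0.67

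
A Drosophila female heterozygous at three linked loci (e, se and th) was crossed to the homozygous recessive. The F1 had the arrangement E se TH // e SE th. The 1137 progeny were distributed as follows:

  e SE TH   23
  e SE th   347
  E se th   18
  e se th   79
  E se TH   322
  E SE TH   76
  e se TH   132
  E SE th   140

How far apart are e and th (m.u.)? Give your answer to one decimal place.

The two rarest classes, E se th and e SE TH, are the double crossovers. Comparing them with the parentals, only the th allele has switched, so th is the middle locus and the order is e – th – se.
Crossovers in the e–th interval produce the single-crossover classes e se TH and E SE th (132 + 140 = 272) plus the double crossovers (41).
RF(e–th) = (272 + 41) / 1137 = 313/1137 = 0.2753 → 27.5 m.u.

27.5 m.u.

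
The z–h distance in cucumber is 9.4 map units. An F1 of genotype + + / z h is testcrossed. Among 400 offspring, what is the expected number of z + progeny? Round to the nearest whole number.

19

A map distance of 9.4 map units corresponds to a recombination frequency of 0.094.
The F1 is + + / z h, so z + is a recombinant gamete class with expected frequency r/2 = 0.094/2 = 0.0470.
Expected number = 0.0470 × 400 = 18.80 ≈ 19.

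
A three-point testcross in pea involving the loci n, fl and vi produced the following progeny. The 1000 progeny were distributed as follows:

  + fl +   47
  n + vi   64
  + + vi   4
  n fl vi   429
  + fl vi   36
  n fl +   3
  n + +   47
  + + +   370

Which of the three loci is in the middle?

The two most frequent reciprocal classes, n fl vi and + + +, are the parental types, so the F1 was n fl vi / + + +.
The two rarest classes, n fl + and + + vi, are the double crossovers. Comparing them with the parentals, only the vi allele has switched, so vi is the middle locus and the order is n – vi – fl.

vi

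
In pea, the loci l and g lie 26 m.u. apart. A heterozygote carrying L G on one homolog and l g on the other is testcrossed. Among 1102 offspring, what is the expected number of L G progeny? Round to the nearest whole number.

408

A map distance of 26 m.u. corresponds to a recombination frequency of 0.260.
The F1 is L G / l g, so L G is a parental gamete class with expected frequency (1 − r)/2 = 0.740/2 = 0.3700.
Expected number = 0.3700 × 1102 = 407.74 ≈ 408.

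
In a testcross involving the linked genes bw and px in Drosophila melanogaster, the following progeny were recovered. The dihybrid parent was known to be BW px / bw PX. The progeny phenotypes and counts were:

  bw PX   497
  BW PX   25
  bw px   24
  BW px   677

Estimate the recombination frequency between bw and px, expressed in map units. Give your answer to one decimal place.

The recombinant classes are BW PX and bw px: 25 + 24 = 49.
Recombination frequency = 49/1223 = 0.0401 ≈ 4.0%, i.e. 4.0 map units.

4.0 map units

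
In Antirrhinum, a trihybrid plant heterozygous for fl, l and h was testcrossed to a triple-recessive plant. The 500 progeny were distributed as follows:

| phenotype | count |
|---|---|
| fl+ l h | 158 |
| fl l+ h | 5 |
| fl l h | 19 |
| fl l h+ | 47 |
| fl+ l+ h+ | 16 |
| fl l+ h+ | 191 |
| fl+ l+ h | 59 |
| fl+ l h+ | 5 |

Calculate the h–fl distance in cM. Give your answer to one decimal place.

The two most frequent reciprocal classes, fl+ l h and fl l+ h+, are the parental types, so the F1 was fl+ l h / fl l+ h+.
The two rarest classes, fl+ l h+ and fl l+ h, are the double crossovers. Comparing them with the parentals, only the h allele has switched, so h is the middle locus and the order is fl – h – l.
Crossovers in the fl–h interval produce the single-crossover classes fl l h and fl+ l+ h+ (19 + 16 = 35) plus the double crossovers (10).
RF(fl–h) = (35 + 10) / 500 = 45/500 = 0.0900 → 9.0 cM.

9.0 cM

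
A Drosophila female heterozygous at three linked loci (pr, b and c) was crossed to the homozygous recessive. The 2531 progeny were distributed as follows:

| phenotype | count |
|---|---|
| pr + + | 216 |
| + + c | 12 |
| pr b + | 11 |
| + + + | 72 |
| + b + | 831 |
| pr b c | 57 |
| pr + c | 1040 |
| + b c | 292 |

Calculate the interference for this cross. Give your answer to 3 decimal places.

0.279

The two most frequent reciprocal classes, pr + c and + b +, are the parental types, so the F1 was pr + c / + b +.
The two rarest classes, + + c and pr b +, are the double crossovers. Comparing them with the parentals, only the pr allele has switched, so pr is the middle locus and the order is b – pr – c.
b–pr: (129 + 23)/2531 = 0.0601; pr–c: (508 + 23)/2531 = 0.2098.
Expected DCO frequency = 0.0601 × 0.2098 ≈ 0.01261; observed = 23/2531 ≈ 0.00909.
Coefficient of coincidence = 0.00909/0.01261 ≈ 0.721; interference = 1 − 0.721 = 0.279.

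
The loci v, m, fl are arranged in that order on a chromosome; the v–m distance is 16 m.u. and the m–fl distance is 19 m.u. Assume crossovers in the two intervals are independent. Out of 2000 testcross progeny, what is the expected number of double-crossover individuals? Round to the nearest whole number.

61

Map distances give recombination frequencies of 0.160 and 0.190 for the two intervals.
With no interference, expected double-crossover frequency = 0.160 × 0.190 = 0.03040.
Expected number = 0.03040 × 2000 = 60.80 ≈ 61.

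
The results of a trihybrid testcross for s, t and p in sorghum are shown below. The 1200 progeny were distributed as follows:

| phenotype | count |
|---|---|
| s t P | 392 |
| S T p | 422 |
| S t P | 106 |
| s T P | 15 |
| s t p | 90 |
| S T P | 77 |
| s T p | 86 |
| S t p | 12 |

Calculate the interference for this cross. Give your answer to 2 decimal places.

The two most frequent reciprocal classes, S T p and s t P, are the parental types, so the F1 was S T p / s t P.
The two rarest classes, S t p and s T P, are the double crossovers. Comparing them with the parentals, only the t allele has switched, so t is the middle locus and the order is s – t – p.
s–t: (192 + 27)/1200 = 0.1825; t–p: (167 + 27)/1200 = 0.1617.
Expected DCO frequency = 0.1825 × 0.1617 ≈ 0.02951; observed = 27/1200 ≈ 0.02250.
Coefficient of coincidence = 0.02250/0.02951 ≈ 0.76; interference = 1 − 0.76 = 0.24.

0.24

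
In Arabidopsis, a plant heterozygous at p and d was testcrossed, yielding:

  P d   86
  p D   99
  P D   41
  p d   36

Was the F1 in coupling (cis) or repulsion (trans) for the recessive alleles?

trans

The two most frequent classes are P d (86) and p D (99); these are the parental (non-recombinant) types.
So the F1 carried P d on one chromosome and p D on the other — the recessive alleles are on opposite chromosomes (trans / repulsion).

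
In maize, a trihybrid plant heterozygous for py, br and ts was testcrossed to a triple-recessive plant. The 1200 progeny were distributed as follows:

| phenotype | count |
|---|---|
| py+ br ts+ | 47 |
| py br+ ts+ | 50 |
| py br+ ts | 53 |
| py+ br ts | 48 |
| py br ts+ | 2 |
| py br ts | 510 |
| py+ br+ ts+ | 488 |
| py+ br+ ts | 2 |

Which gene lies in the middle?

ts

The two most frequent reciprocal classes, py br ts and py+ br+ ts+, are the parental types, so the F1 was py br ts / py+ br+ ts+.
The two rarest classes, py br ts+ and py+ br+ ts, are the double crossovers. Comparing them with the parentals, only the ts allele has switched, so ts is the middle locus and the order is br – ts – py.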